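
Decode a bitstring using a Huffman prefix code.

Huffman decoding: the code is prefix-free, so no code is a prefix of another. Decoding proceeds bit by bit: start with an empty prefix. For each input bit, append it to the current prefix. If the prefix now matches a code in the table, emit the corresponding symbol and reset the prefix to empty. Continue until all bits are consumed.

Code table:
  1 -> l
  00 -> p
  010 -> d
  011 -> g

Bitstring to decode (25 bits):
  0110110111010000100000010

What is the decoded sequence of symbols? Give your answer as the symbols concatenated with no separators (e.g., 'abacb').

Answer: gggldpdppd

Derivation:
Bit 0: prefix='0' (no match yet)
Bit 1: prefix='01' (no match yet)
Bit 2: prefix='011' -> emit 'g', reset
Bit 3: prefix='0' (no match yet)
Bit 4: prefix='01' (no match yet)
Bit 5: prefix='011' -> emit 'g', reset
Bit 6: prefix='0' (no match yet)
Bit 7: prefix='01' (no match yet)
Bit 8: prefix='011' -> emit 'g', reset
Bit 9: prefix='1' -> emit 'l', reset
Bit 10: prefix='0' (no match yet)
Bit 11: prefix='01' (no match yet)
Bit 12: prefix='010' -> emit 'd', reset
Bit 13: prefix='0' (no match yet)
Bit 14: prefix='00' -> emit 'p', reset
Bit 15: prefix='0' (no match yet)
Bit 16: prefix='01' (no match yet)
Bit 17: prefix='010' -> emit 'd', reset
Bit 18: prefix='0' (no match yet)
Bit 19: prefix='00' -> emit 'p', reset
Bit 20: prefix='0' (no match yet)
Bit 21: prefix='00' -> emit 'p', reset
Bit 22: prefix='0' (no match yet)
Bit 23: prefix='01' (no match yet)
Bit 24: prefix='010' -> emit 'd', reset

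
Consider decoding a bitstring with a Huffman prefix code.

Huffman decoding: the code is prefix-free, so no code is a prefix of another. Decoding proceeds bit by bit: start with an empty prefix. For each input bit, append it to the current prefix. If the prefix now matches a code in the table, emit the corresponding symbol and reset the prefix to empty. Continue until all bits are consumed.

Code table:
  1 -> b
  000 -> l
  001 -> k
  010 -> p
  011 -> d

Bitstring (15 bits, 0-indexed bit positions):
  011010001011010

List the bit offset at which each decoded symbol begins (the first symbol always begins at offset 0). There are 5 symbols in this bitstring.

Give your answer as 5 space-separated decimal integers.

Answer: 0 3 6 9 12

Derivation:
Bit 0: prefix='0' (no match yet)
Bit 1: prefix='01' (no match yet)
Bit 2: prefix='011' -> emit 'd', reset
Bit 3: prefix='0' (no match yet)
Bit 4: prefix='01' (no match yet)
Bit 5: prefix='010' -> emit 'p', reset
Bit 6: prefix='0' (no match yet)
Bit 7: prefix='00' (no match yet)
Bit 8: prefix='001' -> emit 'k', reset
Bit 9: prefix='0' (no match yet)
Bit 10: prefix='01' (no match yet)
Bit 11: prefix='011' -> emit 'd', reset
Bit 12: prefix='0' (no match yet)
Bit 13: prefix='01' (no match yet)
Bit 14: prefix='010' -> emit 'p', reset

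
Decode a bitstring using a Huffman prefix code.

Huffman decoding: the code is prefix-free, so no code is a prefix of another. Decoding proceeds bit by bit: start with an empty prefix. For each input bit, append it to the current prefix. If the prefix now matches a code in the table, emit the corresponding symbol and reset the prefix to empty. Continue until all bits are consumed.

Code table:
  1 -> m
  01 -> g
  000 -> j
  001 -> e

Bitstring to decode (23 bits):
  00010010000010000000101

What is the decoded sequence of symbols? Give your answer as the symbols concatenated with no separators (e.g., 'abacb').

Answer: jmejejjgg

Derivation:
Bit 0: prefix='0' (no match yet)
Bit 1: prefix='00' (no match yet)
Bit 2: prefix='000' -> emit 'j', reset
Bit 3: prefix='1' -> emit 'm', reset
Bit 4: prefix='0' (no match yet)
Bit 5: prefix='00' (no match yet)
Bit 6: prefix='001' -> emit 'e', reset
Bit 7: prefix='0' (no match yet)
Bit 8: prefix='00' (no match yet)
Bit 9: prefix='000' -> emit 'j', reset
Bit 10: prefix='0' (no match yet)
Bit 11: prefix='00' (no match yet)
Bit 12: prefix='001' -> emit 'e', reset
Bit 13: prefix='0' (no match yet)
Bit 14: prefix='00' (no match yet)
Bit 15: prefix='000' -> emit 'j', reset
Bit 16: prefix='0' (no match yet)
Bit 17: prefix='00' (no match yet)
Bit 18: prefix='000' -> emit 'j', reset
Bit 19: prefix='0' (no match yet)
Bit 20: prefix='01' -> emit 'g', reset
Bit 21: prefix='0' (no match yet)
Bit 22: prefix='01' -> emit 'g', reset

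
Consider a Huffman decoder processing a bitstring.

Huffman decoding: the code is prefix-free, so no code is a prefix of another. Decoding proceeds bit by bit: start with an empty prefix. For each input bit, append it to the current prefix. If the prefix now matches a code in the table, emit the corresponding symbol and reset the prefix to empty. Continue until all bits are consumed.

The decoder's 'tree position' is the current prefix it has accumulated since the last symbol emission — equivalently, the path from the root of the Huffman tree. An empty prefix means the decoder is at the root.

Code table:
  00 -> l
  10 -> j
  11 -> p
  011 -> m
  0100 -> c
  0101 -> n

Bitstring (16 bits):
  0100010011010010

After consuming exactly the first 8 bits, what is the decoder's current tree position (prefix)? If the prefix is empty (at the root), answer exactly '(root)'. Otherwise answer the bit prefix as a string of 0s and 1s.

Bit 0: prefix='0' (no match yet)
Bit 1: prefix='01' (no match yet)
Bit 2: prefix='010' (no match yet)
Bit 3: prefix='0100' -> emit 'c', reset
Bit 4: prefix='0' (no match yet)
Bit 5: prefix='01' (no match yet)
Bit 6: prefix='010' (no match yet)
Bit 7: prefix='0100' -> emit 'c', reset

Answer: (root)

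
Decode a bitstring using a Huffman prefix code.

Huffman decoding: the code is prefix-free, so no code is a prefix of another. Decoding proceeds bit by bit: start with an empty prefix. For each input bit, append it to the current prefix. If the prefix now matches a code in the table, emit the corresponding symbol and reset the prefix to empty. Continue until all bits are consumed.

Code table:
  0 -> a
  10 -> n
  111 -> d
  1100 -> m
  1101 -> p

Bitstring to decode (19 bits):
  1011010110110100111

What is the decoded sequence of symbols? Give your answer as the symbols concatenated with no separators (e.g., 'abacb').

Answer: npapnnad

Derivation:
Bit 0: prefix='1' (no match yet)
Bit 1: prefix='10' -> emit 'n', reset
Bit 2: prefix='1' (no match yet)
Bit 3: prefix='11' (no match yet)
Bit 4: prefix='110' (no match yet)
Bit 5: prefix='1101' -> emit 'p', reset
Bit 6: prefix='0' -> emit 'a', reset
Bit 7: prefix='1' (no match yet)
Bit 8: prefix='11' (no match yet)
Bit 9: prefix='110' (no match yet)
Bit 10: prefix='1101' -> emit 'p', reset
Bit 11: prefix='1' (no match yet)
Bit 12: prefix='10' -> emit 'n', reset
Bit 13: prefix='1' (no match yet)
Bit 14: prefix='10' -> emit 'n', reset
Bit 15: prefix='0' -> emit 'a', reset
Bit 16: prefix='1' (no match yet)
Bit 17: prefix='11' (no match yet)
Bit 18: prefix='111' -> emit 'd', reset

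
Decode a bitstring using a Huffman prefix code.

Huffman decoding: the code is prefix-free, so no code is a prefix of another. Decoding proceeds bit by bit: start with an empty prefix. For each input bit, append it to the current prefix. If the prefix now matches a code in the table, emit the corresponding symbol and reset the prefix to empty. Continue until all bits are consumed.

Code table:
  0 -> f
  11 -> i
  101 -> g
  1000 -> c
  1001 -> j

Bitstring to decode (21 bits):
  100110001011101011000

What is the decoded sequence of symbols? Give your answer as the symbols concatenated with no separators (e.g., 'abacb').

Bit 0: prefix='1' (no match yet)
Bit 1: prefix='10' (no match yet)
Bit 2: prefix='100' (no match yet)
Bit 3: prefix='1001' -> emit 'j', reset
Bit 4: prefix='1' (no match yet)
Bit 5: prefix='10' (no match yet)
Bit 6: prefix='100' (no match yet)
Bit 7: prefix='1000' -> emit 'c', reset
Bit 8: prefix='1' (no match yet)
Bit 9: prefix='10' (no match yet)
Bit 10: prefix='101' -> emit 'g', reset
Bit 11: prefix='1' (no match yet)
Bit 12: prefix='11' -> emit 'i', reset
Bit 13: prefix='0' -> emit 'f', reset
Bit 14: prefix='1' (no match yet)
Bit 15: prefix='10' (no match yet)
Bit 16: prefix='101' -> emit 'g', reset
Bit 17: prefix='1' (no match yet)
Bit 18: prefix='10' (no match yet)
Bit 19: prefix='100' (no match yet)
Bit 20: prefix='1000' -> emit 'c', reset

Answer: jcgifgc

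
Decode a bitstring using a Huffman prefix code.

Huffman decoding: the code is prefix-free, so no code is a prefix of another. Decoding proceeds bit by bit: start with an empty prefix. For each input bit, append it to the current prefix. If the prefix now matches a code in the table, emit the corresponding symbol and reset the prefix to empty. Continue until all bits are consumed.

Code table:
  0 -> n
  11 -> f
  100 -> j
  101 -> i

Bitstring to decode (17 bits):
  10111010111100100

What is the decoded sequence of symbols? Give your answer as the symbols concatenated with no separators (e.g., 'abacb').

Bit 0: prefix='1' (no match yet)
Bit 1: prefix='10' (no match yet)
Bit 2: prefix='101' -> emit 'i', reset
Bit 3: prefix='1' (no match yet)
Bit 4: prefix='11' -> emit 'f', reset
Bit 5: prefix='0' -> emit 'n', reset
Bit 6: prefix='1' (no match yet)
Bit 7: prefix='10' (no match yet)
Bit 8: prefix='101' -> emit 'i', reset
Bit 9: prefix='1' (no match yet)
Bit 10: prefix='11' -> emit 'f', reset
Bit 11: prefix='1' (no match yet)
Bit 12: prefix='10' (no match yet)
Bit 13: prefix='100' -> emit 'j', reset
Bit 14: prefix='1' (no match yet)
Bit 15: prefix='10' (no match yet)
Bit 16: prefix='100' -> emit 'j', reset

Answer: ifnifjj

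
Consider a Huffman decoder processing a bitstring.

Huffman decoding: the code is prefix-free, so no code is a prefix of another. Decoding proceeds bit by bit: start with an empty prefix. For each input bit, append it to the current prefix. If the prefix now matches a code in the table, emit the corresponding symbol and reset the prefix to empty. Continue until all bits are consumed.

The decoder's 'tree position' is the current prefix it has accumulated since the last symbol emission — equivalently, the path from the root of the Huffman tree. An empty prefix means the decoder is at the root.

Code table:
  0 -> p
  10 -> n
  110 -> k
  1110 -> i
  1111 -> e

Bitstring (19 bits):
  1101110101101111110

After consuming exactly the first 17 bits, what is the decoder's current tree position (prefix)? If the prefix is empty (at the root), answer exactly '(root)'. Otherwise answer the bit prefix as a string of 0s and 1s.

Answer: 1

Derivation:
Bit 0: prefix='1' (no match yet)
Bit 1: prefix='11' (no match yet)
Bit 2: prefix='110' -> emit 'k', reset
Bit 3: prefix='1' (no match yet)
Bit 4: prefix='11' (no match yet)
Bit 5: prefix='111' (no match yet)
Bit 6: prefix='1110' -> emit 'i', reset
Bit 7: prefix='1' (no match yet)
Bit 8: prefix='10' -> emit 'n', reset
Bit 9: prefix='1' (no match yet)
Bit 10: prefix='11' (no match yet)
Bit 11: prefix='110' -> emit 'k', reset
Bit 12: prefix='1' (no match yet)
Bit 13: prefix='11' (no match yet)
Bit 14: prefix='111' (no match yet)
Bit 15: prefix='1111' -> emit 'e', reset
Bit 16: prefix='1' (no match yet)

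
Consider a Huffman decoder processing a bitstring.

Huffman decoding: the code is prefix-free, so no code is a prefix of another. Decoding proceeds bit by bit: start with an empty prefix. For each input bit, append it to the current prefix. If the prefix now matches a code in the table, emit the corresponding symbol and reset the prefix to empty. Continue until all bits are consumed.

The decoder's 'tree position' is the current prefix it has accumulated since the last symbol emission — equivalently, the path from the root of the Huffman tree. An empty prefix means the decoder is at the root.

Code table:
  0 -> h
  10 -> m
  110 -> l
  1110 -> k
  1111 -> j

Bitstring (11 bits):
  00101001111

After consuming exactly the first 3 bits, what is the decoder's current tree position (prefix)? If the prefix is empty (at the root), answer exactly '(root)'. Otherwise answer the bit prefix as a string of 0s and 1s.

Answer: 1

Derivation:
Bit 0: prefix='0' -> emit 'h', reset
Bit 1: prefix='0' -> emit 'h', reset
Bit 2: prefix='1' (no match yet)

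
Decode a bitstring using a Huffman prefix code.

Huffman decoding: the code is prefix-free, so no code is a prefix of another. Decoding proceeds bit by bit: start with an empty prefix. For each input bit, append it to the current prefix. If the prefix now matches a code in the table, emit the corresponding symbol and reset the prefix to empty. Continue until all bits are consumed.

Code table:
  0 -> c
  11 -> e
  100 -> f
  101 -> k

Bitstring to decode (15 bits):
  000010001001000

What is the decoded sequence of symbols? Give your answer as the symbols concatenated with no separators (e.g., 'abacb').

Bit 0: prefix='0' -> emit 'c', reset
Bit 1: prefix='0' -> emit 'c', reset
Bit 2: prefix='0' -> emit 'c', reset
Bit 3: prefix='0' -> emit 'c', reset
Bit 4: prefix='1' (no match yet)
Bit 5: prefix='10' (no match yet)
Bit 6: prefix='100' -> emit 'f', reset
Bit 7: prefix='0' -> emit 'c', reset
Bit 8: prefix='1' (no match yet)
Bit 9: prefix='10' (no match yet)
Bit 10: prefix='100' -> emit 'f', reset
Bit 11: prefix='1' (no match yet)
Bit 12: prefix='10' (no match yet)
Bit 13: prefix='100' -> emit 'f', reset
Bit 14: prefix='0' -> emit 'c', reset

Answer: ccccfcffc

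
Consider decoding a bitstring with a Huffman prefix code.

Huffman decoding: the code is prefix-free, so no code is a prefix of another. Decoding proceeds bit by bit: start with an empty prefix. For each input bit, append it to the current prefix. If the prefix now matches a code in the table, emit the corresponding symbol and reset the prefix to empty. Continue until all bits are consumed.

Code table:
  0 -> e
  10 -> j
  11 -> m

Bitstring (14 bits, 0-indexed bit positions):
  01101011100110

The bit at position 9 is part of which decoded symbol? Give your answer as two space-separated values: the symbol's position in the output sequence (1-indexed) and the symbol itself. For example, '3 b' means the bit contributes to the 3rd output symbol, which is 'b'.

Answer: 6 j

Derivation:
Bit 0: prefix='0' -> emit 'e', reset
Bit 1: prefix='1' (no match yet)
Bit 2: prefix='11' -> emit 'm', reset
Bit 3: prefix='0' -> emit 'e', reset
Bit 4: prefix='1' (no match yet)
Bit 5: prefix='10' -> emit 'j', reset
Bit 6: prefix='1' (no match yet)
Bit 7: prefix='11' -> emit 'm', reset
Bit 8: prefix='1' (no match yet)
Bit 9: prefix='10' -> emit 'j', reset
Bit 10: prefix='0' -> emit 'e', reset
Bit 11: prefix='1' (no match yet)
Bit 12: prefix='11' -> emit 'm', reset
Bit 13: prefix='0' -> emit 'e', reset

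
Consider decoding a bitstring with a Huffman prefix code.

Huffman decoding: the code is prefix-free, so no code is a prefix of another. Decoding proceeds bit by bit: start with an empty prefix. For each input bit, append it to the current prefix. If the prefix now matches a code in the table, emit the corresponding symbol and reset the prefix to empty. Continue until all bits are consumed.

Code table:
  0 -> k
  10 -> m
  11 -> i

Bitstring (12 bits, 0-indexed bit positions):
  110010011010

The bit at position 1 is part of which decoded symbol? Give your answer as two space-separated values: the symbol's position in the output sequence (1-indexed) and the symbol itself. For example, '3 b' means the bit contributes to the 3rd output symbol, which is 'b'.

Bit 0: prefix='1' (no match yet)
Bit 1: prefix='11' -> emit 'i', reset
Bit 2: prefix='0' -> emit 'k', reset
Bit 3: prefix='0' -> emit 'k', reset
Bit 4: prefix='1' (no match yet)
Bit 5: prefix='10' -> emit 'm', reset

Answer: 1 i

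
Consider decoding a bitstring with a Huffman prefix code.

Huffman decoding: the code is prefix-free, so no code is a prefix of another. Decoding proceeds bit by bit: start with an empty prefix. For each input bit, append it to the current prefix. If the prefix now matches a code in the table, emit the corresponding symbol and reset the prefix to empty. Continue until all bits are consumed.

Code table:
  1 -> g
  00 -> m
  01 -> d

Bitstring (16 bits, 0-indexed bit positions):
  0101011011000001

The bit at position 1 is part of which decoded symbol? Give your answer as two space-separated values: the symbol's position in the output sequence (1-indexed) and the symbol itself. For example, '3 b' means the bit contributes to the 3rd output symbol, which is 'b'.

Bit 0: prefix='0' (no match yet)
Bit 1: prefix='01' -> emit 'd', reset
Bit 2: prefix='0' (no match yet)
Bit 3: prefix='01' -> emit 'd', reset
Bit 4: prefix='0' (no match yet)
Bit 5: prefix='01' -> emit 'd', reset

Answer: 1 d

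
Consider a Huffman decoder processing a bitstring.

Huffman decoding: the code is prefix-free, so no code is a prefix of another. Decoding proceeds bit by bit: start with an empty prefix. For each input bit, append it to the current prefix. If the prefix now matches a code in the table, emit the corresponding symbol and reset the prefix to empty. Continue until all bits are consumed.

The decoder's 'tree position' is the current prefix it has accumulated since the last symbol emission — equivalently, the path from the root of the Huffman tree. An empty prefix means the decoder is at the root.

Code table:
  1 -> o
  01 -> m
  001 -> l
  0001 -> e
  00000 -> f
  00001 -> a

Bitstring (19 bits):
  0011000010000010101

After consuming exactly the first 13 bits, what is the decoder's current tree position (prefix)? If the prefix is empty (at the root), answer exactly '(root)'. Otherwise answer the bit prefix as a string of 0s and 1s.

Answer: 0000

Derivation:
Bit 0: prefix='0' (no match yet)
Bit 1: prefix='00' (no match yet)
Bit 2: prefix='001' -> emit 'l', reset
Bit 3: prefix='1' -> emit 'o', reset
Bit 4: prefix='0' (no match yet)
Bit 5: prefix='00' (no match yet)
Bit 6: prefix='000' (no match yet)
Bit 7: prefix='0000' (no match yet)
Bit 8: prefix='00001' -> emit 'a', reset
Bit 9: prefix='0' (no match yet)
Bit 10: prefix='00' (no match yet)
Bit 11: prefix='000' (no match yet)
Bit 12: prefix='0000' (no match yet)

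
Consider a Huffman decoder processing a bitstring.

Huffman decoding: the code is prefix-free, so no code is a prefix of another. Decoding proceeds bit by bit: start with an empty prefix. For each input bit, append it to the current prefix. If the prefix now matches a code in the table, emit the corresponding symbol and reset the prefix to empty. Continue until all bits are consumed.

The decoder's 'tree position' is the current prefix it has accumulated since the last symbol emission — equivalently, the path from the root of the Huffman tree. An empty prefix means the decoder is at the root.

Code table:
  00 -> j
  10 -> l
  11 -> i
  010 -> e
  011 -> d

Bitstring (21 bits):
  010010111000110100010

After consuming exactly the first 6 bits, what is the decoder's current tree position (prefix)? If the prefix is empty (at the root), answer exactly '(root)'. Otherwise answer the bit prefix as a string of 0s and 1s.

Answer: (root)

Derivation:
Bit 0: prefix='0' (no match yet)
Bit 1: prefix='01' (no match yet)
Bit 2: prefix='010' -> emit 'e', reset
Bit 3: prefix='0' (no match yet)
Bit 4: prefix='01' (no match yet)
Bit 5: prefix='010' -> emit 'e', reset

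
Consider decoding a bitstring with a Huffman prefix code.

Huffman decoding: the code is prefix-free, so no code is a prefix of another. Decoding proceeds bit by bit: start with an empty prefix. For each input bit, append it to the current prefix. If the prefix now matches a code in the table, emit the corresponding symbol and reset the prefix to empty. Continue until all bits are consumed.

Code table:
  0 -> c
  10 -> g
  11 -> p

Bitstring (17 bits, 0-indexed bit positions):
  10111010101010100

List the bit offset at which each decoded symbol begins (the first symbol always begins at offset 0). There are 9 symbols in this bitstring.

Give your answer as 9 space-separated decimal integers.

Bit 0: prefix='1' (no match yet)
Bit 1: prefix='10' -> emit 'g', reset
Bit 2: prefix='1' (no match yet)
Bit 3: prefix='11' -> emit 'p', reset
Bit 4: prefix='1' (no match yet)
Bit 5: prefix='10' -> emit 'g', reset
Bit 6: prefix='1' (no match yet)
Bit 7: prefix='10' -> emit 'g', reset
Bit 8: prefix='1' (no match yet)
Bit 9: prefix='10' -> emit 'g', reset
Bit 10: prefix='1' (no match yet)
Bit 11: prefix='10' -> emit 'g', reset
Bit 12: prefix='1' (no match yet)
Bit 13: prefix='10' -> emit 'g', reset
Bit 14: prefix='1' (no match yet)
Bit 15: prefix='10' -> emit 'g', reset
Bit 16: prefix='0' -> emit 'c', reset

Answer: 0 2 4 6 8 10 12 14 16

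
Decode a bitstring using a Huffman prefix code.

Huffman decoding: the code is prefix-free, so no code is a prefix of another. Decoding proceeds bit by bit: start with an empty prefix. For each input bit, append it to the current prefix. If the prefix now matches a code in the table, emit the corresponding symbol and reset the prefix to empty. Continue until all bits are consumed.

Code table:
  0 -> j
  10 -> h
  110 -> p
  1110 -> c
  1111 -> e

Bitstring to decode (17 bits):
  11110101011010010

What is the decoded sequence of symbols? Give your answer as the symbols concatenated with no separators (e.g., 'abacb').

Answer: ejhhphjh

Derivation:
Bit 0: prefix='1' (no match yet)
Bit 1: prefix='11' (no match yet)
Bit 2: prefix='111' (no match yet)
Bit 3: prefix='1111' -> emit 'e', reset
Bit 4: prefix='0' -> emit 'j', reset
Bit 5: prefix='1' (no match yet)
Bit 6: prefix='10' -> emit 'h', reset
Bit 7: prefix='1' (no match yet)
Bit 8: prefix='10' -> emit 'h', reset
Bit 9: prefix='1' (no match yet)
Bit 10: prefix='11' (no match yet)
Bit 11: prefix='110' -> emit 'p', reset
Bit 12: prefix='1' (no match yet)
Bit 13: prefix='10' -> emit 'h', reset
Bit 14: prefix='0' -> emit 'j', reset
Bit 15: prefix='1' (no match yet)
Bit 16: prefix='10' -> emit 'h', reset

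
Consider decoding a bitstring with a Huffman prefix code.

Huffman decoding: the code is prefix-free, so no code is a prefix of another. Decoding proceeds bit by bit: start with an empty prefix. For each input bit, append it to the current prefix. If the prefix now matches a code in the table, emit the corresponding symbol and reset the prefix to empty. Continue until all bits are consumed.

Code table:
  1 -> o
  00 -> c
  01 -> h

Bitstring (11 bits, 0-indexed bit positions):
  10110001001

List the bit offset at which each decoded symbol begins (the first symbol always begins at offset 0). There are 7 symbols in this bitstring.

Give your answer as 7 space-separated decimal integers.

Bit 0: prefix='1' -> emit 'o', reset
Bit 1: prefix='0' (no match yet)
Bit 2: prefix='01' -> emit 'h', reset
Bit 3: prefix='1' -> emit 'o', reset
Bit 4: prefix='0' (no match yet)
Bit 5: prefix='00' -> emit 'c', reset
Bit 6: prefix='0' (no match yet)
Bit 7: prefix='01' -> emit 'h', reset
Bit 8: prefix='0' (no match yet)
Bit 9: prefix='00' -> emit 'c', reset
Bit 10: prefix='1' -> emit 'o', reset

Answer: 0 1 3 4 6 8 10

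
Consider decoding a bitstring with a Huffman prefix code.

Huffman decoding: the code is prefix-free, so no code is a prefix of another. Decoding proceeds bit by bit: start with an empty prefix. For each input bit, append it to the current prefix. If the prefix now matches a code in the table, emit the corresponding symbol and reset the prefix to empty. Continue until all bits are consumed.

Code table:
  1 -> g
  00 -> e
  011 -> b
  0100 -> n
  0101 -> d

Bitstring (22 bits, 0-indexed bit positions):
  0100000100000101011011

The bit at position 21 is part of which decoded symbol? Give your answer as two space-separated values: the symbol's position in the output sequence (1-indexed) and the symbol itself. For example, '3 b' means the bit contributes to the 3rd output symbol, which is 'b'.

Answer: 7 b

Derivation:
Bit 0: prefix='0' (no match yet)
Bit 1: prefix='01' (no match yet)
Bit 2: prefix='010' (no match yet)
Bit 3: prefix='0100' -> emit 'n', reset
Bit 4: prefix='0' (no match yet)
Bit 5: prefix='00' -> emit 'e', reset
Bit 6: prefix='0' (no match yet)
Bit 7: prefix='01' (no match yet)
Bit 8: prefix='010' (no match yet)
Bit 9: prefix='0100' -> emit 'n', reset
Bit 10: prefix='0' (no match yet)
Bit 11: prefix='00' -> emit 'e', reset
Bit 12: prefix='0' (no match yet)
Bit 13: prefix='01' (no match yet)
Bit 14: prefix='010' (no match yet)
Bit 15: prefix='0101' -> emit 'd', reset
Bit 16: prefix='0' (no match yet)
Bit 17: prefix='01' (no match yet)
Bit 18: prefix='011' -> emit 'b', reset
Bit 19: prefix='0' (no match yet)
Bit 20: prefix='01' (no match yet)
Bit 21: prefix='011' -> emit 'b', reset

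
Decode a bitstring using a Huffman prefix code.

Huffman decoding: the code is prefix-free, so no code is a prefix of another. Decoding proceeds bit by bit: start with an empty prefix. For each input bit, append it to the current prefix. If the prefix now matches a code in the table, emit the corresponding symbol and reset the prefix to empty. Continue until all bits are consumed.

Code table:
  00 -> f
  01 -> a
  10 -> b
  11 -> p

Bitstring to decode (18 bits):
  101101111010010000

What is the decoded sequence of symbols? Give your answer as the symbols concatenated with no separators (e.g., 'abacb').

Bit 0: prefix='1' (no match yet)
Bit 1: prefix='10' -> emit 'b', reset
Bit 2: prefix='1' (no match yet)
Bit 3: prefix='11' -> emit 'p', reset
Bit 4: prefix='0' (no match yet)
Bit 5: prefix='01' -> emit 'a', reset
Bit 6: prefix='1' (no match yet)
Bit 7: prefix='11' -> emit 'p', reset
Bit 8: prefix='1' (no match yet)
Bit 9: prefix='10' -> emit 'b', reset
Bit 10: prefix='1' (no match yet)
Bit 11: prefix='10' -> emit 'b', reset
Bit 12: prefix='0' (no match yet)
Bit 13: prefix='01' -> emit 'a', reset
Bit 14: prefix='0' (no match yet)
Bit 15: prefix='00' -> emit 'f', reset
Bit 16: prefix='0' (no match yet)
Bit 17: prefix='00' -> emit 'f', reset

Answer: bpapbbaff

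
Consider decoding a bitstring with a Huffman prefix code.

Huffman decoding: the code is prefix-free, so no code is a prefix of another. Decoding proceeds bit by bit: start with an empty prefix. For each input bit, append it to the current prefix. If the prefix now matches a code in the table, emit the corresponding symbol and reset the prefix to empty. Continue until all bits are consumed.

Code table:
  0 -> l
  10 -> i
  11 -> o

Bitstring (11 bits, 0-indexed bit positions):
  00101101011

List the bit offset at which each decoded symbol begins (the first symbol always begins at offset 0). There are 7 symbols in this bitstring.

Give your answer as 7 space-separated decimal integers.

Answer: 0 1 2 4 6 7 9

Derivation:
Bit 0: prefix='0' -> emit 'l', reset
Bit 1: prefix='0' -> emit 'l', reset
Bit 2: prefix='1' (no match yet)
Bit 3: prefix='10' -> emit 'i', reset
Bit 4: prefix='1' (no match yet)
Bit 5: prefix='11' -> emit 'o', reset
Bit 6: prefix='0' -> emit 'l', reset
Bit 7: prefix='1' (no match yet)
Bit 8: prefix='10' -> emit 'i', reset
Bit 9: prefix='1' (no match yet)
Bit 10: prefix='11' -> emit 'o', reset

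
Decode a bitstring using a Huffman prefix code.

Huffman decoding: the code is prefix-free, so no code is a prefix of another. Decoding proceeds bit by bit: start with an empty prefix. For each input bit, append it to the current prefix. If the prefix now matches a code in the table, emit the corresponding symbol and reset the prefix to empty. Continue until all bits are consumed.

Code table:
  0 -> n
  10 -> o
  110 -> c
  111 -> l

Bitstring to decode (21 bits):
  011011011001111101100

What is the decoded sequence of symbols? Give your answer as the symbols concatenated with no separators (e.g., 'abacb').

Bit 0: prefix='0' -> emit 'n', reset
Bit 1: prefix='1' (no match yet)
Bit 2: prefix='11' (no match yet)
Bit 3: prefix='110' -> emit 'c', reset
Bit 4: prefix='1' (no match yet)
Bit 5: prefix='11' (no match yet)
Bit 6: prefix='110' -> emit 'c', reset
Bit 7: prefix='1' (no match yet)
Bit 8: prefix='11' (no match yet)
Bit 9: prefix='110' -> emit 'c', reset
Bit 10: prefix='0' -> emit 'n', reset
Bit 11: prefix='1' (no match yet)
Bit 12: prefix='11' (no match yet)
Bit 13: prefix='111' -> emit 'l', reset
Bit 14: prefix='1' (no match yet)
Bit 15: prefix='11' (no match yet)
Bit 16: prefix='110' -> emit 'c', reset
Bit 17: prefix='1' (no match yet)
Bit 18: prefix='11' (no match yet)
Bit 19: prefix='110' -> emit 'c', reset
Bit 20: prefix='0' -> emit 'n', reset

Answer: ncccnlccn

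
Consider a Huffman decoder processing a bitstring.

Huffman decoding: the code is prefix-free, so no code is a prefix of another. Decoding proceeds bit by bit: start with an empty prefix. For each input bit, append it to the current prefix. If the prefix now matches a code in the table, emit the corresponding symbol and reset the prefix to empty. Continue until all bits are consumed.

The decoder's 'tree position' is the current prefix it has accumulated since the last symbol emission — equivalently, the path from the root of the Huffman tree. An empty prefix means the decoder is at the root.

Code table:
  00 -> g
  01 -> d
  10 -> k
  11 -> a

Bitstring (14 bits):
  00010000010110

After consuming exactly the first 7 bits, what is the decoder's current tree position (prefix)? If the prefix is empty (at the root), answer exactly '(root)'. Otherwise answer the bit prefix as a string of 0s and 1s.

Answer: 0

Derivation:
Bit 0: prefix='0' (no match yet)
Bit 1: prefix='00' -> emit 'g', reset
Bit 2: prefix='0' (no match yet)
Bit 3: prefix='01' -> emit 'd', reset
Bit 4: prefix='0' (no match yet)
Bit 5: prefix='00' -> emit 'g', reset
Bit 6: prefix='0' (no match yet)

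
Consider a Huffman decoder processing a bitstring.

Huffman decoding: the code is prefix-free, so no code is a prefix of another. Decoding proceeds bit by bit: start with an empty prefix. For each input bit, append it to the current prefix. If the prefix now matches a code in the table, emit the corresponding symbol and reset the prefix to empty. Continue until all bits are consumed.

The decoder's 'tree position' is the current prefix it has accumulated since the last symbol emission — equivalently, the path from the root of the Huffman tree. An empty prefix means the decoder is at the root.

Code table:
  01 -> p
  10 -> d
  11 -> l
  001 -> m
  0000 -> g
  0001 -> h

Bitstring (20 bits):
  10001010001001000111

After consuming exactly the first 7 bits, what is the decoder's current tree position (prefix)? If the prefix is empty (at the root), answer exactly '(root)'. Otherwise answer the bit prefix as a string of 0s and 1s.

Answer: (root)

Derivation:
Bit 0: prefix='1' (no match yet)
Bit 1: prefix='10' -> emit 'd', reset
Bit 2: prefix='0' (no match yet)
Bit 3: prefix='00' (no match yet)
Bit 4: prefix='001' -> emit 'm', reset
Bit 5: prefix='0' (no match yet)
Bit 6: prefix='01' -> emit 'p', reset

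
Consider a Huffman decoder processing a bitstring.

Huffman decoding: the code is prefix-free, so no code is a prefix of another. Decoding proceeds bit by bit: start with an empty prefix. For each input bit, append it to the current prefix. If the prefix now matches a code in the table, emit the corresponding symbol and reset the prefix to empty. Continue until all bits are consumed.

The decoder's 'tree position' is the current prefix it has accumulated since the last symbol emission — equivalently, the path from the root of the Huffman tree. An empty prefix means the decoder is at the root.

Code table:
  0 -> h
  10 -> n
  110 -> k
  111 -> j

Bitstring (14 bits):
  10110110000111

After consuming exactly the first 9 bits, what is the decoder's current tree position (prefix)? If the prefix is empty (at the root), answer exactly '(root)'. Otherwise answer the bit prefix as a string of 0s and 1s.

Answer: (root)

Derivation:
Bit 0: prefix='1' (no match yet)
Bit 1: prefix='10' -> emit 'n', reset
Bit 2: prefix='1' (no match yet)
Bit 3: prefix='11' (no match yet)
Bit 4: prefix='110' -> emit 'k', reset
Bit 5: prefix='1' (no match yet)
Bit 6: prefix='11' (no match yet)
Bit 7: prefix='110' -> emit 'k', reset
Bit 8: prefix='0' -> emit 'h', reset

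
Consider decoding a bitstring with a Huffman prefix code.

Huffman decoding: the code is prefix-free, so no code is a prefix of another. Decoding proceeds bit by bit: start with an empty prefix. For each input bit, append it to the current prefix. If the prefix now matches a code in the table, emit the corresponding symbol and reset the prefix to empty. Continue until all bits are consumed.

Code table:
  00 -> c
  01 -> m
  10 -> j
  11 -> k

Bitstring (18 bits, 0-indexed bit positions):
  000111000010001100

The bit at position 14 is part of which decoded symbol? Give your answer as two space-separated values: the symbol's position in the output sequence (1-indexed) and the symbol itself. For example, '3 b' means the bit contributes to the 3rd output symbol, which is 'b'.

Bit 0: prefix='0' (no match yet)
Bit 1: prefix='00' -> emit 'c', reset
Bit 2: prefix='0' (no match yet)
Bit 3: prefix='01' -> emit 'm', reset
Bit 4: prefix='1' (no match yet)
Bit 5: prefix='11' -> emit 'k', reset
Bit 6: prefix='0' (no match yet)
Bit 7: prefix='00' -> emit 'c', reset
Bit 8: prefix='0' (no match yet)
Bit 9: prefix='00' -> emit 'c', reset
Bit 10: prefix='1' (no match yet)
Bit 11: prefix='10' -> emit 'j', reset
Bit 12: prefix='0' (no match yet)
Bit 13: prefix='00' -> emit 'c', reset
Bit 14: prefix='1' (no match yet)
Bit 15: prefix='11' -> emit 'k', reset
Bit 16: prefix='0' (no match yet)
Bit 17: prefix='00' -> emit 'c', reset

Answer: 8 k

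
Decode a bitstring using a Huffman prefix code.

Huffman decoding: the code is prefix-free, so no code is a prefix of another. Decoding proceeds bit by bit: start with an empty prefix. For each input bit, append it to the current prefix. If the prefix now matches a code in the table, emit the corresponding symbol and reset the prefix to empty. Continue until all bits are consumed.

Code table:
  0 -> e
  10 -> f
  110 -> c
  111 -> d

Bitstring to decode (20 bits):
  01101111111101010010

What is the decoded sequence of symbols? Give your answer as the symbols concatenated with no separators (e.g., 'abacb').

Bit 0: prefix='0' -> emit 'e', reset
Bit 1: prefix='1' (no match yet)
Bit 2: prefix='11' (no match yet)
Bit 3: prefix='110' -> emit 'c', reset
Bit 4: prefix='1' (no match yet)
Bit 5: prefix='11' (no match yet)
Bit 6: prefix='111' -> emit 'd', reset
Bit 7: prefix='1' (no match yet)
Bit 8: prefix='11' (no match yet)
Bit 9: prefix='111' -> emit 'd', reset
Bit 10: prefix='1' (no match yet)
Bit 11: prefix='11' (no match yet)
Bit 12: prefix='110' -> emit 'c', reset
Bit 13: prefix='1' (no match yet)
Bit 14: prefix='10' -> emit 'f', reset
Bit 15: prefix='1' (no match yet)
Bit 16: prefix='10' -> emit 'f', reset
Bit 17: prefix='0' -> emit 'e', reset
Bit 18: prefix='1' (no match yet)
Bit 19: prefix='10' -> emit 'f', reset

Answer: ecddcffef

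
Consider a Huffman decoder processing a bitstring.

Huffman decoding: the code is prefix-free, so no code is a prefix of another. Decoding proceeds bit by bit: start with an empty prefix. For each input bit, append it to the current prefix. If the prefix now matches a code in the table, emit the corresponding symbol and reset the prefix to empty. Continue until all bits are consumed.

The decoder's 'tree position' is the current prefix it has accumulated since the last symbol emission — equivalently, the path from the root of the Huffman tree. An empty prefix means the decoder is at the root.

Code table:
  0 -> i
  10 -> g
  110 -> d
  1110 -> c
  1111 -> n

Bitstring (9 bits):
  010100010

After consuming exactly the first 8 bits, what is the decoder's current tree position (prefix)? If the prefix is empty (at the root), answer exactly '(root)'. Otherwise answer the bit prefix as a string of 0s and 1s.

Answer: 1

Derivation:
Bit 0: prefix='0' -> emit 'i', reset
Bit 1: prefix='1' (no match yet)
Bit 2: prefix='10' -> emit 'g', reset
Bit 3: prefix='1' (no match yet)
Bit 4: prefix='10' -> emit 'g', reset
Bit 5: prefix='0' -> emit 'i', reset
Bit 6: prefix='0' -> emit 'i', reset
Bit 7: prefix='1' (no match yet)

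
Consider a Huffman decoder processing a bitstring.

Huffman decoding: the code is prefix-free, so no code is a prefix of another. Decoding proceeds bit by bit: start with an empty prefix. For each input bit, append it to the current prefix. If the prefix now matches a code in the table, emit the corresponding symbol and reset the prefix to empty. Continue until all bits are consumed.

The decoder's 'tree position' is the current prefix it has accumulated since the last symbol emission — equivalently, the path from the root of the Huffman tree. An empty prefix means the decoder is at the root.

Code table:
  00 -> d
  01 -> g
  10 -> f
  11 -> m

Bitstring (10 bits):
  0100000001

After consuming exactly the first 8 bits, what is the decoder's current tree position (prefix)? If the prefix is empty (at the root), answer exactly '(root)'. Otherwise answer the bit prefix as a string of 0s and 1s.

Bit 0: prefix='0' (no match yet)
Bit 1: prefix='01' -> emit 'g', reset
Bit 2: prefix='0' (no match yet)
Bit 3: prefix='00' -> emit 'd', reset
Bit 4: prefix='0' (no match yet)
Bit 5: prefix='00' -> emit 'd', reset
Bit 6: prefix='0' (no match yet)
Bit 7: prefix='00' -> emit 'd', reset

Answer: (root)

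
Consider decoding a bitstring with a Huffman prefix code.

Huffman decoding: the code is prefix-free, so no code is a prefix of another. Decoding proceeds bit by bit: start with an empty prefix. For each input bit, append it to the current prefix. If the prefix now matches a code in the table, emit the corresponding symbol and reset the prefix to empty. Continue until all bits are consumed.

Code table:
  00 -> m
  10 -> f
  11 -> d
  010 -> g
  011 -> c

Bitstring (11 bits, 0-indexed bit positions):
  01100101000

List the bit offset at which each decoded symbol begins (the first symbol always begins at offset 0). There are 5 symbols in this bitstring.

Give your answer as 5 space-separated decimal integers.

Bit 0: prefix='0' (no match yet)
Bit 1: prefix='01' (no match yet)
Bit 2: prefix='011' -> emit 'c', reset
Bit 3: prefix='0' (no match yet)
Bit 4: prefix='00' -> emit 'm', reset
Bit 5: prefix='1' (no match yet)
Bit 6: prefix='10' -> emit 'f', reset
Bit 7: prefix='1' (no match yet)
Bit 8: prefix='10' -> emit 'f', reset
Bit 9: prefix='0' (no match yet)
Bit 10: prefix='00' -> emit 'm', reset

Answer: 0 3 5 7 9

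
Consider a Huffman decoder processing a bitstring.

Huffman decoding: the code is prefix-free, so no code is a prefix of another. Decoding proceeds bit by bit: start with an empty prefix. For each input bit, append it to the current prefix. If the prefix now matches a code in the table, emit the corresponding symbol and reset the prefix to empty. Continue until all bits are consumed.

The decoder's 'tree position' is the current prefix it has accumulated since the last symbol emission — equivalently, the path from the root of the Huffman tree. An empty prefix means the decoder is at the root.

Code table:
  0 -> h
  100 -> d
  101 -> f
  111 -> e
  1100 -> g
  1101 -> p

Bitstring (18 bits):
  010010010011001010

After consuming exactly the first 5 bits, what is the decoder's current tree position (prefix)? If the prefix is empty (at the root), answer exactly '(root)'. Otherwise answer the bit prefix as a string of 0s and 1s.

Answer: 1

Derivation:
Bit 0: prefix='0' -> emit 'h', reset
Bit 1: prefix='1' (no match yet)
Bit 2: prefix='10' (no match yet)
Bit 3: prefix='100' -> emit 'd', reset
Bit 4: prefix='1' (no match yet)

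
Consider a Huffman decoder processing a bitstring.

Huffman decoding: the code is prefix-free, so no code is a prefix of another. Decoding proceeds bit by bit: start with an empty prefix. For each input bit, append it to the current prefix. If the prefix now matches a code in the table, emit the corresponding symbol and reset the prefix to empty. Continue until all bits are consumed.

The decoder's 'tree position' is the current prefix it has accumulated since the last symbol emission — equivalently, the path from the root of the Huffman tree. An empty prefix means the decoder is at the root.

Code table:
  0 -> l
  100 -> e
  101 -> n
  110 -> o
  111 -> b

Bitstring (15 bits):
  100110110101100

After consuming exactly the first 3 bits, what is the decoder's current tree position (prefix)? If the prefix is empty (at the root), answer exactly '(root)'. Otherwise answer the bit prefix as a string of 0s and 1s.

Bit 0: prefix='1' (no match yet)
Bit 1: prefix='10' (no match yet)
Bit 2: prefix='100' -> emit 'e', reset

Answer: (root)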